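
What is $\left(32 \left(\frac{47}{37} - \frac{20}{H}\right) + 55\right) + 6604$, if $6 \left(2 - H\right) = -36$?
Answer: $\frac{244927}{37} \approx 6619.6$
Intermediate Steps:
$H = 8$ ($H = 2 - -6 = 2 + 6 = 8$)
$\left(32 \left(\frac{47}{37} - \frac{20}{H}\right) + 55\right) + 6604 = \left(32 \left(\frac{47}{37} - \frac{20}{8}\right) + 55\right) + 6604 = \left(32 \left(47 \cdot \frac{1}{37} - \frac{5}{2}\right) + 55\right) + 6604 = \left(32 \left(\frac{47}{37} - \frac{5}{2}\right) + 55\right) + 6604 = \left(32 \left(- \frac{91}{74}\right) + 55\right) + 6604 = \left(- \frac{1456}{37} + 55\right) + 6604 = \frac{579}{37} + 6604 = \frac{244927}{37}$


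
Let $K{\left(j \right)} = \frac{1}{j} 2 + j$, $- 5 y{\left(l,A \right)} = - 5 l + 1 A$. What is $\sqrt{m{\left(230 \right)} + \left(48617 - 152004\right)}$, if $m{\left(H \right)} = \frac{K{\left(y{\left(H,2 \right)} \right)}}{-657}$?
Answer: $\frac{i \sqrt{40843168369839570}}{628530} \approx 321.54 i$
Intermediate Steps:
$y{\left(l,A \right)} = l - \frac{A}{5}$ ($y{\left(l,A \right)} = - \frac{- 5 l + 1 A}{5} = - \frac{- 5 l + A}{5} = - \frac{A - 5 l}{5} = l - \frac{A}{5}$)
$K{\left(j \right)} = j + \frac{2}{j}$ ($K{\left(j \right)} = \frac{2}{j} + j = j + \frac{2}{j}$)
$m{\left(H \right)} = \frac{2}{3285} - \frac{2}{657 \left(- \frac{2}{5} + H\right)} - \frac{H}{657}$ ($m{\left(H \right)} = \frac{\left(H - \frac{2}{5}\right) + \frac{2}{H - \frac{2}{5}}}{-657} = \left(\left(H - \frac{2}{5}\right) + \frac{2}{H - \frac{2}{5}}\right) \left(- \frac{1}{657}\right) = \left(\left(- \frac{2}{5} + H\right) + \frac{2}{- \frac{2}{5} + H}\right) \left(- \frac{1}{657}\right) = \left(- \frac{2}{5} + H + \frac{2}{- \frac{2}{5} + H}\right) \left(- \frac{1}{657}\right) = \frac{2}{3285} - \frac{2}{657 \left(- \frac{2}{5} + H\right)} - \frac{H}{657}$)
$\sqrt{m{\left(230 \right)} + \left(48617 - 152004\right)} = \sqrt{\frac{-54 - 25 \cdot 230^{2} + 20 \cdot 230}{3285 \left(-2 + 5 \cdot 230\right)} + \left(48617 - 152004\right)} = \sqrt{\frac{-54 - 1322500 + 4600}{3285 \left(-2 + 1150\right)} - 103387} = \sqrt{\frac{-54 - 1322500 + 4600}{3285 \cdot 1148} - 103387} = \sqrt{\frac{1}{3285} \cdot \frac{1}{1148} \left(-1317954\right) - 103387} = \sqrt{- \frac{219659}{628530} - 103387} = \sqrt{- \frac{64982050769}{628530}} = \frac{i \sqrt{40843168369839570}}{628530}$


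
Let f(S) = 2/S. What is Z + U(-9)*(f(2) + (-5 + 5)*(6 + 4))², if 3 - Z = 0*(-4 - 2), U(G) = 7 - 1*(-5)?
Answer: 15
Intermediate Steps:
U(G) = 12 (U(G) = 7 + 5 = 12)
Z = 3 (Z = 3 - 0*(-4 - 2) = 3 - 0*(-6) = 3 - 1*0 = 3 + 0 = 3)
Z + U(-9)*(f(2) + (-5 + 5)*(6 + 4))² = 3 + 12*(2/2 + (-5 + 5)*(6 + 4))² = 3 + 12*(2*(½) + 0*10)² = 3 + 12*(1 + 0)² = 3 + 12*1² = 3 + 12*1 = 3 + 12 = 15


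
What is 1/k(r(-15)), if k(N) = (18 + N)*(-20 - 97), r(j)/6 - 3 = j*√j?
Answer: -1/399087 - 5*I*√15/798174 ≈ -2.5057e-6 - 2.4262e-5*I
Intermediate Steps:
r(j) = 18 + 6*j^(3/2) (r(j) = 18 + 6*(j*√j) = 18 + 6*j^(3/2))
k(N) = -2106 - 117*N (k(N) = (18 + N)*(-117) = -2106 - 117*N)
1/k(r(-15)) = 1/(-2106 - 117*(18 + 6*(-15)^(3/2))) = 1/(-2106 - 117*(18 + 6*(-15*I*√15))) = 1/(-2106 - 117*(18 - 90*I*√15)) = 1/(-2106 + (-2106 + 10530*I*√15)) = 1/(-4212 + 10530*I*√15)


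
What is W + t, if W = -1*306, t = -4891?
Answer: -5197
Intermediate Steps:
W = -306
W + t = -306 - 4891 = -5197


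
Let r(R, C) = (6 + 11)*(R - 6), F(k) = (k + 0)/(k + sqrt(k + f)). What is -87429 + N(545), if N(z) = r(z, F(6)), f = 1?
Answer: -78266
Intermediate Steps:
F(k) = k/(k + sqrt(1 + k)) (F(k) = (k + 0)/(k + sqrt(k + 1)) = k/(k + sqrt(1 + k)))
r(R, C) = -102 + 17*R (r(R, C) = 17*(-6 + R) = -102 + 17*R)
N(z) = -102 + 17*z
-87429 + N(545) = -87429 + (-102 + 17*545) = -87429 + (-102 + 9265) = -87429 + 9163 = -78266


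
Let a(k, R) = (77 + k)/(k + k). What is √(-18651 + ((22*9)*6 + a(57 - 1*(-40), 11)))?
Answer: 8*I*√2567202/97 ≈ 132.14*I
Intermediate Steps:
a(k, R) = (77 + k)/(2*k) (a(k, R) = (77 + k)/((2*k)) = (77 + k)*(1/(2*k)) = (77 + k)/(2*k))
√(-18651 + ((22*9)*6 + a(57 - 1*(-40), 11))) = √(-18651 + ((22*9)*6 + (77 + (57 - 1*(-40)))/(2*(57 - 1*(-40))))) = √(-18651 + (198*6 + (77 + (57 + 40))/(2*(57 + 40)))) = √(-18651 + (1188 + (½)*(77 + 97)/97)) = √(-18651 + (1188 + (½)*(1/97)*174)) = √(-18651 + (1188 + 87/97)) = √(-18651 + 115323/97) = √(-1693824/97) = 8*I*√2567202/97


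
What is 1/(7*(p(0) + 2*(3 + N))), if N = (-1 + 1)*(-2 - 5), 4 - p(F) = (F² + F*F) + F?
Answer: 1/70 ≈ 0.014286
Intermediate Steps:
p(F) = 4 - F - 2*F² (p(F) = 4 - ((F² + F*F) + F) = 4 - ((F² + F²) + F) = 4 - (2*F² + F) = 4 - (F + 2*F²) = 4 + (-F - 2*F²) = 4 - F - 2*F²)
N = 0 (N = 0*(-7) = 0)
1/(7*(p(0) + 2*(3 + N))) = 1/(7*((4 - 1*0 - 2*0²) + 2*(3 + 0))) = 1/(7*((4 + 0 - 2*0) + 2*3)) = 1/(7*((4 + 0 + 0) + 6)) = 1/(7*(4 + 6)) = 1/(7*10) = 1/70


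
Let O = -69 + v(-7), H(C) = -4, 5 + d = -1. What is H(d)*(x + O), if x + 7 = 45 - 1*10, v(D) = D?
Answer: 192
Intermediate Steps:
d = -6 (d = -5 - 1 = -6)
x = 28 (x = -7 + (45 - 1*10) = -7 + (45 - 10) = -7 + 35 = 28)
O = -76 (O = -69 - 7 = -76)
H(d)*(x + O) = -4*(28 - 76) = -4*(-48) = 192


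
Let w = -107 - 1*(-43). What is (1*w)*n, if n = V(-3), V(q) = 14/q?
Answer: 896/3 ≈ 298.67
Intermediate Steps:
n = -14/3 (n = 14/(-3) = 14*(-⅓) = -14/3 ≈ -4.6667)
w = -64 (w = -107 + 43 = -64)
(1*w)*n = (1*(-64))*(-14/3) = -64*(-14/3) = 896/3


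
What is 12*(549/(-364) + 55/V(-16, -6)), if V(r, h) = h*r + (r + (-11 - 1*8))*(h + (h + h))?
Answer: -17207/1001 ≈ -17.190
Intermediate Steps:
V(r, h) = h*r + 3*h*(-19 + r) (V(r, h) = h*r + (r + (-11 - 8))*(h + 2*h) = h*r + (r - 19)*(3*h) = h*r + (-19 + r)*(3*h) = h*r + 3*h*(-19 + r))
12*(549/(-364) + 55/V(-16, -6)) = 12*(549/(-364) + 55/((-6*(-57 + 4*(-16))))) = 12*(549*(-1/364) + 55/((-6*(-57 - 64)))) = 12*(-549/364 + 55/((-6*(-121)))) = 12*(-549/364 + 55/726) = 12*(-549/364 + 55*(1/726)) = 12*(-549/364 + 5/66) = 12*(-17207/12012) = -17207/1001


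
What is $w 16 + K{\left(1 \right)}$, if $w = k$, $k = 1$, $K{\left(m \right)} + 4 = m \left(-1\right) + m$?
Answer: $12$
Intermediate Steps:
$K{\left(m \right)} = -4$ ($K{\left(m \right)} = -4 + \left(m \left(-1\right) + m\right) = -4 + \left(- m + m\right) = -4 + 0 = -4$)
$w = 1$
$w 16 + K{\left(1 \right)} = 1 \cdot 16 - 4 = 16 - 4 = 12$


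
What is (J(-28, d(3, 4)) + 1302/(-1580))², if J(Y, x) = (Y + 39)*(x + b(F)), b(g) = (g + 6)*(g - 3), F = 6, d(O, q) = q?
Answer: 120373608601/624100 ≈ 1.9288e+5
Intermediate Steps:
b(g) = (-3 + g)*(6 + g) (b(g) = (6 + g)*(-3 + g) = (-3 + g)*(6 + g))
J(Y, x) = (36 + x)*(39 + Y) (J(Y, x) = (Y + 39)*(x + (-18 + 6² + 3*6)) = (39 + Y)*(x + (-18 + 36 + 18)) = (39 + Y)*(x + 36) = (39 + Y)*(36 + x) = (36 + x)*(39 + Y))
(J(-28, d(3, 4)) + 1302/(-1580))² = ((1404 + 36*(-28) + 39*4 - 28*4) + 1302/(-1580))² = ((1404 - 1008 + 156 - 112) + 1302*(-1/1580))² = (440 - 651/790)² = (346949/790)² = 120373608601/624100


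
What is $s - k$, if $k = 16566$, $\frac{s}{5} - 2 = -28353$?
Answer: $-158321$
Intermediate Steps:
$s = -141755$ ($s = 10 + 5 \left(-28353\right) = 10 - 141765 = -141755$)
$s - k = -141755 - 16566 = -158321$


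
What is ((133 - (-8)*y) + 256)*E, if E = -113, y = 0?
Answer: -43957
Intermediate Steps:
((133 - (-8)*y) + 256)*E = ((133 - (-8)*0) + 256)*(-113) = ((133 - 1*0) + 256)*(-113) = ((133 + 0) + 256)*(-113) = (133 + 256)*(-113) = 389*(-113) = -43957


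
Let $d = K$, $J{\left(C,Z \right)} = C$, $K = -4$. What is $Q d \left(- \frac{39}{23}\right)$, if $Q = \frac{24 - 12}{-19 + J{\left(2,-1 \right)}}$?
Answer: $- \frac{1872}{391} \approx -4.7877$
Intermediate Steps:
$d = -4$
$Q = - \frac{12}{17}$ ($Q = \frac{24 - 12}{-19 + 2} = \frac{12}{-17} = 12 \left(- \frac{1}{17}\right) = - \frac{12}{17} \approx -0.70588$)
$Q d \left(- \frac{39}{23}\right) = \left(- \frac{12}{17}\right) \left(-4\right) \left(- \frac{39}{23}\right) = \frac{48 \left(\left(-39\right) \frac{1}{23}\right)}{17} = \frac{48}{17} \left(- \frac{39}{23}\right) = - \frac{1872}{391}$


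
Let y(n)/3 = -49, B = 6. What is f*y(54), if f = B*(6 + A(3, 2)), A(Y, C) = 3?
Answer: -7938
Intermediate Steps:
f = 54 (f = 6*(6 + 3) = 6*9 = 54)
y(n) = -147 (y(n) = 3*(-49) = -147)
f*y(54) = 54*(-147) = -7938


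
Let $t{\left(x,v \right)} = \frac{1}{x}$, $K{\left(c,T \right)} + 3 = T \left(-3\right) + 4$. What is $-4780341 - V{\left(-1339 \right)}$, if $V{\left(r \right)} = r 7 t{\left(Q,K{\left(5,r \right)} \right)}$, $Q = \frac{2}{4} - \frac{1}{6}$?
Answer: $-4752222$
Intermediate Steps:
$Q = \frac{1}{3}$ ($Q = 2 \cdot \frac{1}{4} - \frac{1}{6} = \frac{1}{2} - \frac{1}{6} = \frac{1}{3} \approx 0.33333$)
$K{\left(c,T \right)} = 1 - 3 T$ ($K{\left(c,T \right)} = -3 + \left(T \left(-3\right) + 4\right) = -3 - \left(-4 + 3 T\right) = 1 - 3 T$)
$V{\left(r \right)} = 21 r$ ($V{\left(r \right)} = r 7 \frac{1}{\frac{1}{3}} = 7 r 3 = 21 r$)
$-4780341 - V{\left(-1339 \right)} = -4780341 - 21 \left(-1339\right) = -4780341 - -28119 = -4780341 + 28119 = -4752222$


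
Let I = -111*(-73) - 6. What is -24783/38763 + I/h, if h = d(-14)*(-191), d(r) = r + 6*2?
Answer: 101465635/4935822 ≈ 20.557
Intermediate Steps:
d(r) = 12 + r (d(r) = r + 12 = 12 + r)
I = 8097 (I = 8103 - 6 = 8097)
h = 382 (h = (12 - 14)*(-191) = -2*(-191) = 382)
-24783/38763 + I/h = -24783/38763 + 8097/382 = -24783*1/38763 + 8097*(1/382) = -8261/12921 + 8097/382 = 101465635/4935822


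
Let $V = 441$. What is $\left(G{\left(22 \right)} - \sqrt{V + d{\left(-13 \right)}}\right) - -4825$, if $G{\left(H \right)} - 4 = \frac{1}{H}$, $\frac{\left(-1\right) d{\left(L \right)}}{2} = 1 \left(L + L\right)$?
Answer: $\frac{106239}{22} - \sqrt{493} \approx 4806.8$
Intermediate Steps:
$d{\left(L \right)} = - 4 L$ ($d{\left(L \right)} = - 2 \cdot 1 \left(L + L\right) = - 2 \cdot 1 \cdot 2 L = - 2 \cdot 2 L = - 4 L$)
$G{\left(H \right)} = 4 + \frac{1}{H}$
$\left(G{\left(22 \right)} - \sqrt{V + d{\left(-13 \right)}}\right) - -4825 = \left(\left(4 + \frac{1}{22}\right) - \sqrt{441 - -52}\right) - -4825 = \left(\left(4 + \frac{1}{22}\right) - \sqrt{441 + 52}\right) + 4825 = \left(\frac{89}{22} - \sqrt{493}\right) + 4825 = \frac{106239}{22} - \sqrt{493}$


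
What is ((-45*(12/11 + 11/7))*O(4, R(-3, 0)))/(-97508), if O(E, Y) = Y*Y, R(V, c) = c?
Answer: 0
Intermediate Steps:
O(E, Y) = Y²
((-45*(12/11 + 11/7))*O(4, R(-3, 0)))/(-97508) = (-45*(12/11 + 11/7)*0²)/(-97508) = (-45*(12*(1/11) + 11*(⅐))*0)*(-1/97508) = (-45*(12/11 + 11/7)*0)*(-1/97508) = (-45*205/77*0)*(-1/97508) = -9225/77*0*(-1/97508) = 0*(-1/97508) = 0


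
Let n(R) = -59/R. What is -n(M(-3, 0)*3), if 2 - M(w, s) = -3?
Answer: 59/15 ≈ 3.9333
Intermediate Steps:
M(w, s) = 5 (M(w, s) = 2 - 1*(-3) = 2 + 3 = 5)
-n(M(-3, 0)*3) = -(-59)/(5*3) = -(-59)/15 = -1*(-59/15) = 59/15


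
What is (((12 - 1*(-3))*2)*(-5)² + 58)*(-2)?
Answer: -1616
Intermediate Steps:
(((12 - 1*(-3))*2)*(-5)² + 58)*(-2) = (((12 + 3)*2)*25 + 58)*(-2) = ((15*2)*25 + 58)*(-2) = (30*25 + 58)*(-2) = (750 + 58)*(-2) = 808*(-2) = -1616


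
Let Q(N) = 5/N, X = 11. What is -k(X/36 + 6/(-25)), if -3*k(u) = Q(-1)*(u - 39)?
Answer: 35041/540 ≈ 64.891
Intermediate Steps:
k(u) = -65 + 5*u/3 (k(u) = -5/(-1)*(u - 39)/3 = -5*(-1)*(-39 + u)/3 = -(-5)*(-39 + u)/3 = -(195 - 5*u)/3 = -65 + 5*u/3)
-k(X/36 + 6/(-25)) = -(-65 + 5*(11/36 + 6/(-25))/3) = -(-65 + 5*(11*(1/36) + 6*(-1/25))/3) = -(-65 + 5*(11/36 - 6/25)/3) = -(-65 + (5/3)*(59/900)) = -(-65 + 59/540) = -1*(-35041/540) = 35041/540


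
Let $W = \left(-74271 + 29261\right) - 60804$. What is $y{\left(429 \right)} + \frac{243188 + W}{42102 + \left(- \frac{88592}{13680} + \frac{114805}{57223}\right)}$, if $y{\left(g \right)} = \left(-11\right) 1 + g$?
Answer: $\frac{433827336583841}{1029824831177} \approx 421.26$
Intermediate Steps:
$y{\left(g \right)} = -11 + g$
$W = -105814$ ($W = -45010 - 60804 = -105814$)
$y{\left(429 \right)} + \frac{243188 + W}{42102 + \left(- \frac{88592}{13680} + \frac{114805}{57223}\right)} = \left(-11 + 429\right) + \frac{243188 - 105814}{42102 + \left(- \frac{88592}{13680} + \frac{114805}{57223}\right)} = 418 + \frac{137374}{42102 + \left(\left(-88592\right) \frac{1}{13680} + 114805 \cdot \frac{1}{57223}\right)} = 418 + \frac{137374}{42102 + \left(- \frac{5537}{855} + \frac{114805}{57223}\right)} = 418 + \frac{137374}{42102 - \frac{218685476}{48925665}} = 418 + \frac{137374}{\frac{2059649662354}{48925665}} = 418 + 137374 \cdot \frac{48925665}{2059649662354} = 418 + \frac{3360557151855}{1029824831177} = \frac{433827336583841}{1029824831177}$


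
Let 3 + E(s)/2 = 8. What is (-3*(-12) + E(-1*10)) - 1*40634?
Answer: -40588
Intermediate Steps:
E(s) = 10 (E(s) = -6 + 2*8 = -6 + 16 = 10)
(-3*(-12) + E(-1*10)) - 1*40634 = (-3*(-12) + 10) - 1*40634 = (36 + 10) - 40634 = 46 - 40634 = -40588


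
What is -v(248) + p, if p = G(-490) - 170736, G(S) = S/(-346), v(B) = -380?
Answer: -29471343/173 ≈ -1.7035e+5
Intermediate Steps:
G(S) = -S/346 (G(S) = S*(-1/346) = -S/346)
p = -29537083/173 (p = -1/346*(-490) - 170736 = 245/173 - 170736 = -29537083/173 ≈ -1.7073e+5)
-v(248) + p = -1*(-380) - 29537083/173 = 380 - 29537083/173 = -29471343/173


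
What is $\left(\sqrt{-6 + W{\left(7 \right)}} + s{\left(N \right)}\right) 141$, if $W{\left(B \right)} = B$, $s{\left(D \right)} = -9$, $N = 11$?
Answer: $-1128$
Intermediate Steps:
$\left(\sqrt{-6 + W{\left(7 \right)}} + s{\left(N \right)}\right) 141 = \left(\sqrt{-6 + 7} - 9\right) 141 = \left(\sqrt{1} - 9\right) 141 = \left(1 - 9\right) 141 = \left(-8\right) 141 = -1128$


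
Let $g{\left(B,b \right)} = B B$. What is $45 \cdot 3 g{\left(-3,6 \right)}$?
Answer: $1215$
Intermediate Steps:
$g{\left(B,b \right)} = B^{2}$
$45 \cdot 3 g{\left(-3,6 \right)} = 45 \cdot 3 \left(-3\right)^{2} = 135 \cdot 9 = 1215$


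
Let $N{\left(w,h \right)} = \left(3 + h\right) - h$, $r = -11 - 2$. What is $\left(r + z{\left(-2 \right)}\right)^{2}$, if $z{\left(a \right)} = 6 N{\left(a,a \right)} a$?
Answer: $2401$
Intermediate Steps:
$r = -13$ ($r = -11 - 2 = -13$)
$N{\left(w,h \right)} = 3$
$z{\left(a \right)} = 18 a$ ($z{\left(a \right)} = 6 \cdot 3 a = 18 a$)
$\left(r + z{\left(-2 \right)}\right)^{2} = \left(-13 + 18 \left(-2\right)\right)^{2} = \left(-13 - 36\right)^{2} = \left(-49\right)^{2} = 2401$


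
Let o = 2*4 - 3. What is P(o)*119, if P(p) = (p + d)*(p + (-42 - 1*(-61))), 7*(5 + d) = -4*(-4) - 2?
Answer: 5712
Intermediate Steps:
o = 5 (o = 8 - 3 = 5)
d = -3 (d = -5 + (-4*(-4) - 2)/7 = -5 + (16 - 2)/7 = -5 + (1/7)*14 = -5 + 2 = -3)
P(p) = (-3 + p)*(19 + p) (P(p) = (p - 3)*(p + (-42 - 1*(-61))) = (-3 + p)*(p + (-42 + 61)) = (-3 + p)*(p + 19) = (-3 + p)*(19 + p))
P(o)*119 = (-57 + 5**2 + 16*5)*119 = (-57 + 25 + 80)*119 = 48*119 = 5712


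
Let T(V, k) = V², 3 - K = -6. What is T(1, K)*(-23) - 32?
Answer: -55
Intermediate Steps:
K = 9 (K = 3 - 1*(-6) = 3 + 6 = 9)
T(1, K)*(-23) - 32 = 1²*(-23) - 32 = 1*(-23) - 32 = -23 - 32 = -55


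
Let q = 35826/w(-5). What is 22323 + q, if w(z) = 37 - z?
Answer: 23176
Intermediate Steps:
q = 853 (q = 35826/(37 - 1*(-5)) = 35826/(37 + 5) = 35826/42 = 35826*(1/42) = 853)
22323 + q = 22323 + 853 = 23176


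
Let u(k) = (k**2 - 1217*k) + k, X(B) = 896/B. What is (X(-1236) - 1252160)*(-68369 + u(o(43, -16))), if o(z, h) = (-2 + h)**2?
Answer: 138275474007328/309 ≈ 4.4749e+11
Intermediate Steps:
u(k) = k**2 - 1216*k
(X(-1236) - 1252160)*(-68369 + u(o(43, -16))) = (896/(-1236) - 1252160)*(-68369 + (-2 - 16)**2*(-1216 + (-2 - 16)**2)) = (896*(-1/1236) - 1252160)*(-68369 + (-18)**2*(-1216 + (-18)**2)) = (-224/309 - 1252160)*(-68369 + 324*(-1216 + 324)) = -386917664*(-68369 + 324*(-892))/309 = -386917664*(-68369 - 289008)/309 = -386917664/309*(-357377) = 138275474007328/309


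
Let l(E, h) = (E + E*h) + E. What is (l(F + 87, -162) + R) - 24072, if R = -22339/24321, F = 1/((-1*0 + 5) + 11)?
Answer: -924268981/24321 ≈ -38003.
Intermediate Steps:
F = 1/16 (F = 1/((0 + 5) + 11) = 1/(5 + 11) = 1/16 ≈ 0.062500)
l(E, h) = 2*E + E*h
R = -22339/24321 (R = -22339*1/24321 = -22339/24321 ≈ -0.91851)
(l(F + 87, -162) + R) - 24072 = ((1/16 + 87)*(2 - 162) - 22339/24321) - 24072 = ((1393/16)*(-160) - 22339/24321) - 24072 = (-13930 - 22339/24321) - 24072 = -338813869/24321 - 24072 = -924268981/24321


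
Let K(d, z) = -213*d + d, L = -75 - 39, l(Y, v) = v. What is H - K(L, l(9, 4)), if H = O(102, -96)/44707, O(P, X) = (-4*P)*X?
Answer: -1080439608/44707 ≈ -24167.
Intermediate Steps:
O(P, X) = -4*P*X
L = -114
K(d, z) = -212*d
H = 39168/44707 (H = -4*102*(-96)/44707 = 39168*(1/44707) = 39168/44707 ≈ 0.87610)
H - K(L, l(9, 4)) = 39168/44707 - (-212)*(-114) = 39168/44707 - 1*24168 = 39168/44707 - 24168 = -1080439608/44707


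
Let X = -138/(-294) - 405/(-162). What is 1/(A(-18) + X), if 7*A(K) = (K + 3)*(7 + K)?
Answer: 98/2601 ≈ 0.037678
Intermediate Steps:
A(K) = (3 + K)*(7 + K)/7 (A(K) = ((K + 3)*(7 + K))/7 = ((3 + K)*(7 + K))/7 = (3 + K)*(7 + K)/7)
X = 291/98 (X = -138*(-1/294) - 405*(-1/162) = 23/49 + 5/2 = 291/98 ≈ 2.9694)
1/(A(-18) + X) = 1/((3 + (⅐)*(-18)² + (10/7)*(-18)) + 291/98) = 1/((3 + (⅐)*324 - 180/7) + 291/98) = 1/((3 + 324/7 - 180/7) + 291/98) = 1/(165/7 + 291/98) = 1/(2601/98) = 98/2601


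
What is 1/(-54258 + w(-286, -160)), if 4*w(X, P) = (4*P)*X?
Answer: -1/8498 ≈ -0.00011767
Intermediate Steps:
w(X, P) = P*X (w(X, P) = ((4*P)*X)/4 = (4*P*X)/4 = P*X)
1/(-54258 + w(-286, -160)) = 1/(-54258 - 160*(-286)) = 1/(-54258 + 45760) = 1/(-8498) = -1/8498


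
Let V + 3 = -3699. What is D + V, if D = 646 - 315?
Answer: -3371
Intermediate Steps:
V = -3702 (V = -3 - 3699 = -3702)
D = 331
D + V = 331 - 3702 = -3371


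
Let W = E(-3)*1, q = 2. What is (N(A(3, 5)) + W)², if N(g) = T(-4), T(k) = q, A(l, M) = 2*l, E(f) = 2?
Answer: 16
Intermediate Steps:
T(k) = 2
N(g) = 2
W = 2 (W = 2*1 = 2)
(N(A(3, 5)) + W)² = (2 + 2)² = 4² = 16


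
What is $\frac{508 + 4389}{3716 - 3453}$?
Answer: $\frac{4897}{263} \approx 18.62$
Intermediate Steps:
$\frac{508 + 4389}{3716 - 3453} = \frac{4897}{3716 - 3453} = \frac{4897}{263}$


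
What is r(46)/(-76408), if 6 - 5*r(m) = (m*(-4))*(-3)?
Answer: 273/191020 ≈ 0.0014292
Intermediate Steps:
r(m) = 6/5 - 12*m/5 (r(m) = 6/5 - m*(-4)*(-3)/5 = 6/5 - (-4*m)*(-3)/5 = 6/5 - 12*m/5)
r(46)/(-76408) = (6/5 - 12/5*46)/(-76408) = (6/5 - 552/5)*(-1/76408) = -546/5*(-1/76408) = 273/191020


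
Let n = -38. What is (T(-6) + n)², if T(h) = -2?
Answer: 1600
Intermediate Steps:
(T(-6) + n)² = (-2 - 38)² = (-40)² = 1600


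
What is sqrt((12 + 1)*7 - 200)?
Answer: I*sqrt(109) ≈ 10.44*I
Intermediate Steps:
sqrt((12 + 1)*7 - 200) = sqrt(13*7 - 200) = sqrt(91 - 200) = sqrt(-109) = I*sqrt(109)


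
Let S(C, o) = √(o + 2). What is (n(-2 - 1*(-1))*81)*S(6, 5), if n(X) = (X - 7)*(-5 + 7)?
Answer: -1296*√7 ≈ -3428.9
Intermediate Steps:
n(X) = -14 + 2*X (n(X) = (-7 + X)*2 = -14 + 2*X)
S(C, o) = √(2 + o)
(n(-2 - 1*(-1))*81)*S(6, 5) = ((-14 + 2*(-2 - 1*(-1)))*81)*√(2 + 5) = ((-14 + 2*(-2 + 1))*81)*√7 = ((-14 + 2*(-1))*81)*√7 = ((-14 - 2)*81)*√7 = (-16*81)*√7 = -1296*√7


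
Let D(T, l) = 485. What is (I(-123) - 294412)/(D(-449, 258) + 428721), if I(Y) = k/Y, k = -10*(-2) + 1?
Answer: -12070899/17597446 ≈ -0.68595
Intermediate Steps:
k = 21 (k = 20 + 1 = 21)
I(Y) = 21/Y
(I(-123) - 294412)/(D(-449, 258) + 428721) = (21/(-123) - 294412)/(485 + 428721) = (21*(-1/123) - 294412)/429206 = (-7/41 - 294412)*(1/429206) = -12070899/41*1/429206 = -12070899/17597446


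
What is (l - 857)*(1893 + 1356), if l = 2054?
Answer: 3889053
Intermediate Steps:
(l - 857)*(1893 + 1356) = (2054 - 857)*(1893 + 1356) = 1197*3249 = 3889053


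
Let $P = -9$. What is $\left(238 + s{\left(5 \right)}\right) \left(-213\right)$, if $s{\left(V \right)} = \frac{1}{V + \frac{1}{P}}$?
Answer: $- \frac{2232453}{44} \approx -50738.0$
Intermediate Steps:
$s{\left(V \right)} = \frac{1}{- \frac{1}{9} + V}$ ($s{\left(V \right)} = \frac{1}{V + \frac{1}{-9}} = \frac{1}{V - \frac{1}{9}} = \frac{1}{- \frac{1}{9} + V}$)
$\left(238 + s{\left(5 \right)}\right) \left(-213\right) = \left(238 + \frac{9}{-1 + 9 \cdot 5}\right) \left(-213\right) = \left(238 + \frac{9}{-1 + 45}\right) \left(-213\right) = \left(238 + \frac{9}{44}\right) \left(-213\right) = \frac{10481}{44} \left(-213\right) = - \frac{2232453}{44}$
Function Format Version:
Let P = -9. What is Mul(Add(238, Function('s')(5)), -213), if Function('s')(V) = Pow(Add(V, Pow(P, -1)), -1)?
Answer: Rational(-2232453, 44) ≈ -50738.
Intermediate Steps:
Function('s')(V) = Pow(Add(Rational(-1, 9), V), -1) (Function('s')(V) = Pow(Add(V, Pow(-9, -1)), -1) = Pow(Add(V, Rational(-1, 9)), -1) = Pow(Add(Rational(-1, 9), V), -1))
Mul(Add(238, Function('s')(5)), -213) = Mul(Add(238, Mul(9, Pow(Add(-1, Mul(9, 5)), -1))), -213) = Mul(Add(238, Mul(9, Pow(Add(-1, 45), -1))), -213) = Mul(Add(238, Mul(9, Pow(44, -1))), -213) = Mul(Add(238, Mul(9, Rational(1, 44))), -213) = Mul(Add(238, Rational(9, 44)), -213) = Mul(Rational(10481, 44), -213) = Rational(-2232453, 44)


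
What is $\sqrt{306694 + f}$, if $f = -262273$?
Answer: $\sqrt{44421} \approx 210.76$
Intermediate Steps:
$\sqrt{306694 + f} = \sqrt{306694 - 262273} = \sqrt{44421}$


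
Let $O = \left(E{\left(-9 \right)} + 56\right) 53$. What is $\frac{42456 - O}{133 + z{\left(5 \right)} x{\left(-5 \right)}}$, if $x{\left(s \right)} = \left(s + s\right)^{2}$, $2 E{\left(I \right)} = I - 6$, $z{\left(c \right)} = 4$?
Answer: $\frac{79771}{1066} \approx 74.832$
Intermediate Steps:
$E{\left(I \right)} = -3 + \frac{I}{2}$ ($E{\left(I \right)} = \frac{I - 6}{2} = \frac{-6 + I}{2} = -3 + \frac{I}{2}$)
$O = \frac{5141}{2}$ ($O = \left(\left(-3 + \frac{1}{2} \left(-9\right)\right) + 56\right) 53 = \left(\left(-3 - \frac{9}{2}\right) + 56\right) 53 = \left(- \frac{15}{2} + 56\right) 53 = \frac{97}{2} \cdot 53 = \frac{5141}{2} \approx 2570.5$)
$x{\left(s \right)} = 4 s^{2}$ ($x{\left(s \right)} = \left(2 s\right)^{2} = 4 s^{2}$)
$\frac{42456 - O}{133 + z{\left(5 \right)} x{\left(-5 \right)}} = \frac{42456 - \frac{5141}{2}}{133 + 4 \cdot 4 \left(-5\right)^{2}} = \frac{42456 - \frac{5141}{2}}{133 + 4 \cdot 4 \cdot 25} = \frac{79771}{2 \left(133 + 4 \cdot 100\right)} = \frac{79771}{2 \left(133 + 400\right)} = \frac{79771}{2 \cdot 533} = \frac{79771}{2} \cdot \frac{1}{533} = \frac{79771}{1066}$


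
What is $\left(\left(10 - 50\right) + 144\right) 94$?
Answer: $9776$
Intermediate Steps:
$\left(\left(10 - 50\right) + 144\right) 94 = \left(-40 + 144\right) 94 = 104 \cdot 94 = 9776$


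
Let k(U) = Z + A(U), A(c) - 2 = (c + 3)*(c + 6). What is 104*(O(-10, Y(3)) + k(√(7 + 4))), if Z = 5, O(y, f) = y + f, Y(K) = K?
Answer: 3016 + 936*√11 ≈ 6120.4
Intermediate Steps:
O(y, f) = f + y
A(c) = 2 + (3 + c)*(6 + c) (A(c) = 2 + (c + 3)*(c + 6) = 2 + (3 + c)*(6 + c))
k(U) = 25 + U² + 9*U (k(U) = 5 + (20 + U² + 9*U) = 25 + U² + 9*U)
104*(O(-10, Y(3)) + k(√(7 + 4))) = 104*((3 - 10) + (25 + (√(7 + 4))² + 9*√(7 + 4))) = 104*(-7 + (25 + (√11)² + 9*√11)) = 104*(-7 + (25 + 11 + 9*√11)) = 104*(-7 + (36 + 9*√11)) = 104*(29 + 9*√11) = 3016 + 936*√11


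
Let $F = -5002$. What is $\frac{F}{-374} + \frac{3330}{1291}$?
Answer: $\frac{3851501}{241417} \approx 15.954$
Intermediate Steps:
$\frac{F}{-374} + \frac{3330}{1291} = - \frac{5002}{-374} + \frac{3330}{1291} = \left(-5002\right) \left(- \frac{1}{374}\right) + 3330 \cdot \frac{1}{1291} = \frac{2501}{187} + \frac{3330}{1291} = \frac{3851501}{241417}$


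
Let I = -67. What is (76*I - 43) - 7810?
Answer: -12945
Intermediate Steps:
(76*I - 43) - 7810 = (76*(-67) - 43) - 7810 = (-5092 - 43) - 7810 = -5135 - 7810 = -12945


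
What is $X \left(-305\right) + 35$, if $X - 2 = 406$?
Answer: $-124405$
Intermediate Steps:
$X = 408$ ($X = 2 + 406 = 408$)
$X \left(-305\right) + 35 = 408 \left(-305\right) + 35 = -124440 + 35 = -124405$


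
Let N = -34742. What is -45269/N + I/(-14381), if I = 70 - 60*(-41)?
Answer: 19417801/17228438 ≈ 1.1271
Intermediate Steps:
I = 2530 (I = 70 + 2460 = 2530)
-45269/N + I/(-14381) = -45269/(-34742) + 2530/(-14381) = -45269*(-1/34742) + 2530*(-1/14381) = 1561/1198 - 2530/14381 = 19417801/17228438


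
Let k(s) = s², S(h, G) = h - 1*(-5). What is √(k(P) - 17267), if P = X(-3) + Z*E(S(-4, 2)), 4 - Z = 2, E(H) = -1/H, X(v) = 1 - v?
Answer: I*√17263 ≈ 131.39*I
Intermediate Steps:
S(h, G) = 5 + h (S(h, G) = h + 5 = 5 + h)
Z = 2 (Z = 4 - 1*2 = 4 - 2 = 2)
P = 2 (P = (1 - 1*(-3)) + 2*(-1/(5 - 4)) = (1 + 3) + 2*(-1/1) = 4 + 2*(-1*1) = 4 + 2*(-1) = 4 - 2 = 2)
√(k(P) - 17267) = √(2² - 17267) = √(4 - 17267) = √(-17263) = I*√17263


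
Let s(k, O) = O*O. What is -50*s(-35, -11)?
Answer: -6050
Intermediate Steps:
s(k, O) = O²
-50*s(-35, -11) = -50*(-11)² = -50*121 = -6050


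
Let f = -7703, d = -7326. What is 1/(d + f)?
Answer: -1/15029 ≈ -6.6538e-5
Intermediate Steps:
1/(d + f) = 1/(-7326 - 7703) = 1/(-15029) = -1/15029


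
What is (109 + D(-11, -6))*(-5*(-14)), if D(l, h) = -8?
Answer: 7070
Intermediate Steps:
(109 + D(-11, -6))*(-5*(-14)) = (109 - 8)*(-5*(-14)) = 101*70 = 7070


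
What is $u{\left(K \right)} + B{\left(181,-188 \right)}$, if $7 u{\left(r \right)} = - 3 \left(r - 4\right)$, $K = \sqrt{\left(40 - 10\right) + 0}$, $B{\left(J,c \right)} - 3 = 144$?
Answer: $\frac{1041}{7} - \frac{3 \sqrt{30}}{7} \approx 146.37$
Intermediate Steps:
$B{\left(J,c \right)} = 147$ ($B{\left(J,c \right)} = 3 + 144 = 147$)
$K = \sqrt{30}$ ($K = \sqrt{30 + 0} = \sqrt{30} \approx 5.4772$)
$u{\left(r \right)} = \frac{12}{7} - \frac{3 r}{7}$ ($u{\left(r \right)} = \frac{\left(-3\right) \left(r - 4\right)}{7} = \frac{\left(-3\right) \left(-4 + r\right)}{7} = \frac{12 - 3 r}{7} = \frac{12}{7} - \frac{3 r}{7}$)
$u{\left(K \right)} + B{\left(181,-188 \right)} = \left(\frac{12}{7} - \frac{3 \sqrt{30}}{7}\right) + 147 = \frac{1041}{7} - \frac{3 \sqrt{30}}{7}$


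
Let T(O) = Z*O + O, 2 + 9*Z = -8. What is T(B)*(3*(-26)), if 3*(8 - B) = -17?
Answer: 1066/9 ≈ 118.44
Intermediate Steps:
B = 41/3 (B = 8 - ⅓*(-17) = 8 + 17/3 = 41/3 ≈ 13.667)
Z = -10/9 (Z = -2/9 + (⅑)*(-8) = -2/9 - 8/9 = -10/9 ≈ -1.1111)
T(O) = -O/9 (T(O) = -10*O/9 + O = -O/9)
T(B)*(3*(-26)) = (-⅑*41/3)*(3*(-26)) = -41/27*(-78) = 1066/9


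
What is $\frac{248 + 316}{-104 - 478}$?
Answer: $- \frac{94}{97} \approx -0.96907$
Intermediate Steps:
$\frac{248 + 316}{-104 - 478} = \frac{564}{-582} = 564 \left(- \frac{1}{582}\right) = - \frac{94}{97}$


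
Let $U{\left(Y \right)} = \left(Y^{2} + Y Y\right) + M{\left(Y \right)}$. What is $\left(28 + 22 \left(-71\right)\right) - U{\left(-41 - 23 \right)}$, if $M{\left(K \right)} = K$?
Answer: $-9662$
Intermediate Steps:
$U{\left(Y \right)} = Y + 2 Y^{2}$ ($U{\left(Y \right)} = \left(Y^{2} + Y Y\right) + Y = \left(Y^{2} + Y^{2}\right) + Y = 2 Y^{2} + Y = Y + 2 Y^{2}$)
$\left(28 + 22 \left(-71\right)\right) - U{\left(-41 - 23 \right)} = \left(28 + 22 \left(-71\right)\right) - \left(-41 - 23\right) \left(1 + 2 \left(-41 - 23\right)\right) = \left(28 - 1562\right) - \left(-41 - 23\right) \left(1 + 2 \left(-41 - 23\right)\right) = -1534 - - 64 \left(1 + 2 \left(-64\right)\right) = -1534 - - 64 \left(1 - 128\right) = -1534 - \left(-64\right) \left(-127\right) = -1534 - 8128 = -9662$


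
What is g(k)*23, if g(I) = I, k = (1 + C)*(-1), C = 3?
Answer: -92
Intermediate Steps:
k = -4 (k = (1 + 3)*(-1) = 4*(-1) = -4)
g(k)*23 = -4*23 = -92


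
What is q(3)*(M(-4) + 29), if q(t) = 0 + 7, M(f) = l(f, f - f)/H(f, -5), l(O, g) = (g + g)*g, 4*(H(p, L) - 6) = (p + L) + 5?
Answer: 203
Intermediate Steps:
H(p, L) = 29/4 + L/4 + p/4 (H(p, L) = 6 + ((p + L) + 5)/4 = 6 + ((L + p) + 5)/4 = 6 + (5 + L + p)/4 = 6 + (5/4 + L/4 + p/4) = 29/4 + L/4 + p/4)
l(O, g) = 2*g² (l(O, g) = (2*g)*g = 2*g²)
M(f) = 0 (M(f) = (2*(f - f)²)/(29/4 + (¼)*(-5) + f/4) = (2*0²)/(29/4 - 5/4 + f/4) = (2*0)/(6 + f/4) = 0/(6 + f/4) = 0)
q(t) = 7
q(3)*(M(-4) + 29) = 7*(0 + 29) = 7*29 = 203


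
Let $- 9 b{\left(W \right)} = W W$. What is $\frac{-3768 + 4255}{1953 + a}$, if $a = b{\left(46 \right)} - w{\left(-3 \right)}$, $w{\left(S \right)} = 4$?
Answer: $\frac{4383}{15425} \approx 0.28415$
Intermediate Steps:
$b{\left(W \right)} = - \frac{W^{2}}{9}$ ($b{\left(W \right)} = - \frac{W W}{9} = - \frac{W^{2}}{9}$)
$a = - \frac{2152}{9}$ ($a = - \frac{46^{2}}{9} - 4 = \left(- \frac{1}{9}\right) 2116 - 4 = - \frac{2116}{9} - 4 = - \frac{2152}{9} \approx -239.11$)
$\frac{-3768 + 4255}{1953 + a} = \frac{-3768 + 4255}{1953 - \frac{2152}{9}} = \frac{487}{\frac{15425}{9}} = 487 \cdot \frac{9}{15425} = \frac{4383}{15425}$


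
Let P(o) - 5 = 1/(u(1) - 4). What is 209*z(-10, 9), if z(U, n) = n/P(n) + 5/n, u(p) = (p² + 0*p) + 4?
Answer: 7733/18 ≈ 429.61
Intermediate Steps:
u(p) = 4 + p² (u(p) = (p² + 0) + 4 = p² + 4 = 4 + p²)
P(o) = 6 (P(o) = 5 + 1/((4 + 1²) - 4) = 5 + 1/((4 + 1) - 4) = 5 + 1/(5 - 4) = 5 + 1/1 = 5 + 1 = 6)
z(U, n) = 5/n + n/6 (z(U, n) = n/6 + 5/n = 5/n + n/6)
209*z(-10, 9) = 209*(5/9 + (⅙)*9) = 209*(5*(⅑) + 3/2) = 209*(5/9 + 3/2) = 209*(37/18) = 7733/18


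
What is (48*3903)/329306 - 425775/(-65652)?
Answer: 25418295073/3603266252 ≈ 7.0542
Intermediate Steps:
(48*3903)/329306 - 425775/(-65652) = 187344*(1/329306) - 425775*(-1/65652) = 93672/164653 + 141925/21884 = 25418295073/3603266252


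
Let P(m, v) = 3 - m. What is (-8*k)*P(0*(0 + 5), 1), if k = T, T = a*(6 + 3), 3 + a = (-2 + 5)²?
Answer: -1296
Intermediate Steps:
a = 6 (a = -3 + (-2 + 5)² = -3 + 3² = -3 + 9 = 6)
T = 54 (T = 6*(6 + 3) = 6*9 = 54)
k = 54
(-8*k)*P(0*(0 + 5), 1) = (-8*54)*(3 - 0*(0 + 5)) = -432*(3 - 0*5) = -432*(3 - 1*0) = -432*(3 + 0) = -432*3 = -1296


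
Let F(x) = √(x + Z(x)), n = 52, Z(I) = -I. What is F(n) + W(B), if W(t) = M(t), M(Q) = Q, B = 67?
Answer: 67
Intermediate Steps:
W(t) = t
F(x) = 0 (F(x) = √(x - x) = √0 = 0)
F(n) + W(B) = 0 + 67 = 67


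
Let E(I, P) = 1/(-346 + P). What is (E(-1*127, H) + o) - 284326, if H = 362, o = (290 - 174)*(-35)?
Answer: -4614175/16 ≈ -2.8839e+5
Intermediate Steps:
o = -4060 (o = 116*(-35) = -4060)
(E(-1*127, H) + o) - 284326 = (1/(-346 + 362) - 4060) - 284326 = (1/16 - 4060) - 284326 = -64959/16 - 284326 = -4614175/16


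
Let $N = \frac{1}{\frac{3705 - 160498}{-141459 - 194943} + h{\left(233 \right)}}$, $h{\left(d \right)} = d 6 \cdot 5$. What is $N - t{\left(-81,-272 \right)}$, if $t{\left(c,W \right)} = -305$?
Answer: $\frac{717240402167}{2351606773} \approx 305.0$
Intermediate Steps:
$h{\left(d \right)} = 30 d$ ($h{\left(d \right)} = 6 d 5 = 30 d$)
$N = \frac{336402}{2351606773}$ ($N = \frac{1}{\frac{3705 - 160498}{-141459 - 194943} + 30 \cdot 233} = \frac{1}{- \frac{156793}{-336402} + 6990} = \frac{1}{\left(-156793\right) \left(- \frac{1}{336402}\right) + 6990} = \frac{1}{\frac{156793}{336402} + 6990} = \frac{1}{\frac{2351606773}{336402}} = \frac{336402}{2351606773} \approx 0.00014305$)
$N - t{\left(-81,-272 \right)} = \frac{336402}{2351606773} - -305 = \frac{336402}{2351606773} + 305 = \frac{717240402167}{2351606773}$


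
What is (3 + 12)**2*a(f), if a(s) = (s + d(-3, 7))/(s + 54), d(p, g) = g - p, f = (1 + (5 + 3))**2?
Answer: 455/3 ≈ 151.67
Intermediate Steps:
f = 81 (f = (1 + 8)**2 = 9**2 = 81)
a(s) = (10 + s)/(54 + s) (a(s) = (s + (7 - 1*(-3)))/(s + 54) = (s + (7 + 3))/(54 + s) = (s + 10)/(54 + s) = (10 + s)/(54 + s))
(3 + 12)**2*a(f) = (3 + 12)**2*((10 + 81)/(54 + 81)) = 15**2*(91/135) = 225*((1/135)*91) = 225*(91/135) = 455/3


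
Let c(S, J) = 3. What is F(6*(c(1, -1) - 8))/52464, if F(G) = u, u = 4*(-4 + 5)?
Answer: 1/13116 ≈ 7.6243e-5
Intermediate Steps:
u = 4 (u = 4*1 = 4)
F(G) = 4
F(6*(c(1, -1) - 8))/52464 = 4/52464 = 4*(1/52464) = 1/13116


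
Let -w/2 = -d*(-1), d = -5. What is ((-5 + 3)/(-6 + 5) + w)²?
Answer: 144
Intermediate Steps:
w = 10 (w = -(-2)*(-5*(-1)) = -(-2)*5 = -2*(-5) = 10)
((-5 + 3)/(-6 + 5) + w)² = ((-5 + 3)/(-6 + 5) + 10)² = (-2/(-1) + 10)² = (-2*(-1) + 10)² = (2 + 10)² = 12² = 144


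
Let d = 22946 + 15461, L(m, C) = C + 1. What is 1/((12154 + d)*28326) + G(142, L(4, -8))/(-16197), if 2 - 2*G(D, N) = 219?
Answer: 8632929296/1288733098919 ≈ 0.0066988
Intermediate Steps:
L(m, C) = 1 + C
G(D, N) = -217/2 (G(D, N) = 1 - 1/2*219 = 1 - 219/2 = -217/2)
d = 38407
1/((12154 + d)*28326) + G(142, L(4, -8))/(-16197) = 1/((12154 + 38407)*28326) - 217/2/(-16197) = (1/28326)/50561 - 217/2*(-1/16197) = (1/50561)*(1/28326) + 217/32394 = 1/1432190886 + 217/32394 = 8632929296/1288733098919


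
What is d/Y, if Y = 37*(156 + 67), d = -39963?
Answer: -39963/8251 ≈ -4.8434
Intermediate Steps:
Y = 8251 (Y = 37*223 = 8251)
d/Y = -39963/8251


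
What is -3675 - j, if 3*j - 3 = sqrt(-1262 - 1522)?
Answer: -3676 - 4*I*sqrt(174)/3 ≈ -3676.0 - 17.588*I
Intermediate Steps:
j = 1 + 4*I*sqrt(174)/3 (j = 1 + sqrt(-1262 - 1522)/3 = 1 + sqrt(-2784)/3 = 1 + (4*I*sqrt(174))/3 = 1 + 4*I*sqrt(174)/3 ≈ 1.0 + 17.588*I)
-3675 - j = -3675 - (1 + 4*I*sqrt(174)/3) = -3675 + (-1 - 4*I*sqrt(174)/3) = -3676 - 4*I*sqrt(174)/3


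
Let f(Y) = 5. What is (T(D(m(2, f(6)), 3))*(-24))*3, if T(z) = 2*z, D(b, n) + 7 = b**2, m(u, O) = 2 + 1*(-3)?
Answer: 864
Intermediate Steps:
m(u, O) = -1 (m(u, O) = 2 - 3 = -1)
D(b, n) = -7 + b**2
(T(D(m(2, f(6)), 3))*(-24))*3 = ((2*(-7 + (-1)**2))*(-24))*3 = ((2*(-7 + 1))*(-24))*3 = ((2*(-6))*(-24))*3 = -12*(-24)*3 = 288*3 = 864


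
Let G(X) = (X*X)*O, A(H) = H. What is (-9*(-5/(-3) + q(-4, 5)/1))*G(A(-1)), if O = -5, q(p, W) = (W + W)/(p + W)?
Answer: 525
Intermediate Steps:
q(p, W) = 2*W/(W + p) (q(p, W) = (2*W)/(W + p) = 2*W/(W + p))
G(X) = -5*X² (G(X) = (X*X)*(-5) = X²*(-5) = -5*X²)
(-9*(-5/(-3) + q(-4, 5)/1))*G(A(-1)) = (-9*(-5/(-3) + (2*5/(5 - 4))/1))*(-5*(-1)²) = (-9*(-5*(-⅓) + (2*5/1)*1))*(-5*1) = -9*(5/3 + (2*5*1)*1)*(-5) = -9*(5/3 + 10*1)*(-5) = -9*(5/3 + 10)*(-5) = -9*35/3*(-5) = -105*(-5) = 525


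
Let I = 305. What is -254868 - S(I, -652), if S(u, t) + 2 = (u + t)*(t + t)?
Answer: -707354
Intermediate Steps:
S(u, t) = -2 + 2*t*(t + u) (S(u, t) = -2 + (u + t)*(t + t) = -2 + (t + u)*(2*t) = -2 + 2*t*(t + u))
-254868 - S(I, -652) = -254868 - (-2 + 2*(-652)² + 2*(-652)*305) = -254868 - (-2 + 2*425104 - 397720) = -254868 - (-2 + 850208 - 397720) = -254868 - 1*452486 = -254868 - 452486 = -707354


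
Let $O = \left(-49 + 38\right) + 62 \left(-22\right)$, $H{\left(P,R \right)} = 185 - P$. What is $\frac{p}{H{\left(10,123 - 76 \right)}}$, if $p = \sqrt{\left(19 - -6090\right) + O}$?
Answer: $\frac{3 \sqrt{526}}{175} \approx 0.39317$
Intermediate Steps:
$O = -1375$ ($O = -11 - 1364 = -1375$)
$p = 3 \sqrt{526}$ ($p = \sqrt{\left(19 - -6090\right) - 1375} = \sqrt{\left(19 + 6090\right) - 1375} = \sqrt{6109 - 1375} = \sqrt{4734} = 3 \sqrt{526} \approx 68.804$)
$\frac{p}{H{\left(10,123 - 76 \right)}} = \frac{3 \sqrt{526}}{185 - 10} = \frac{3 \sqrt{526}}{175}$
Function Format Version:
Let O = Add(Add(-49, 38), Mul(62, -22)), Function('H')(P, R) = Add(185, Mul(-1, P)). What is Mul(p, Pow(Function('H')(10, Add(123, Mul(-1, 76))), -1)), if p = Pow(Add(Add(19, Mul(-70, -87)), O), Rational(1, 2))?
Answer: Mul(Rational(3, 175), Pow(526, Rational(1, 2))) ≈ 0.39317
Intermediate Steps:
O = -1375 (O = Add(-11, -1364) = -1375)
p = Mul(3, Pow(526, Rational(1, 2))) (p = Pow(Add(Add(19, Mul(-70, -87)), -1375), Rational(1, 2)) = Pow(Add(Add(19, 6090), -1375), Rational(1, 2)) = Pow(Add(6109, -1375), Rational(1, 2)) = Pow(4734, Rational(1, 2)) = Mul(3, Pow(526, Rational(1, 2))) ≈ 68.804)
Mul(p, Pow(Function('H')(10, Add(123, Mul(-1, 76))), -1)) = Mul(Mul(3, Pow(526, Rational(1, 2))), Pow(Add(185, Mul(-1, 10)), -1)) = Mul(Mul(3, Pow(526, Rational(1, 2))), Pow(Add(185, -10), -1)) = Mul(Mul(3, Pow(526, Rational(1, 2))), Pow(175, -1)) = Mul(Mul(3, Pow(526, Rational(1, 2))), Rational(1, 175)) = Mul(Rational(3, 175), Pow(526, Rational(1, 2)))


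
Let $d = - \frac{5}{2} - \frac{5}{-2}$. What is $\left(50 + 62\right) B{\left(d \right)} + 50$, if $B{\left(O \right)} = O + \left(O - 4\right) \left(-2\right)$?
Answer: $946$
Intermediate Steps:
$d = 0$ ($d = \left(-5\right) \frac{1}{2} - - \frac{5}{2} = - \frac{5}{2} + \frac{5}{2} = 0$)
$B{\left(O \right)} = 8 - O$ ($B{\left(O \right)} = O + \left(-4 + O\right) \left(-2\right) = O - \left(-8 + 2 O\right) = 8 - O$)
$\left(50 + 62\right) B{\left(d \right)} + 50 = \left(50 + 62\right) \left(8 - 0\right) + 50 = 112 \left(8 + 0\right) + 50 = 112 \cdot 8 + 50 = 896 + 50 = 946$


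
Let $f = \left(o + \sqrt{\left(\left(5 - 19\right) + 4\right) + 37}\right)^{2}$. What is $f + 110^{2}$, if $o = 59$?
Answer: $15608 + 354 \sqrt{3} \approx 16221.0$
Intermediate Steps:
$f = \left(59 + 3 \sqrt{3}\right)^{2}$ ($f = \left(59 + \sqrt{\left(\left(5 - 19\right) + 4\right) + 37}\right)^{2} = \left(59 + \sqrt{\left(-14 + 4\right) + 37}\right)^{2} = \left(59 + \sqrt{-10 + 37}\right)^{2} = \left(59 + \sqrt{27}\right)^{2} = \left(59 + 3 \sqrt{3}\right)^{2} \approx 4121.1$)
$f + 110^{2} = \left(3508 + 354 \sqrt{3}\right) + 110^{2} = \left(3508 + 354 \sqrt{3}\right) + 12100 = 15608 + 354 \sqrt{3}$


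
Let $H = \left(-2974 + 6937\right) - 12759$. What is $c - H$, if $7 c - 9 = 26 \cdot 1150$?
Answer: $\frac{91481}{7} \approx 13069.0$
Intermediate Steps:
$c = \frac{29909}{7}$ ($c = \frac{9}{7} + \frac{26 \cdot 1150}{7} = \frac{9}{7} + \frac{1}{7} \cdot 29900 = \frac{9}{7} + \frac{29900}{7} = \frac{29909}{7} \approx 4272.7$)
$H = -8796$ ($H = 3963 - 12759 = -8796$)
$c - H = \frac{29909}{7} - -8796 = \frac{29909}{7} + 8796 = \frac{91481}{7}$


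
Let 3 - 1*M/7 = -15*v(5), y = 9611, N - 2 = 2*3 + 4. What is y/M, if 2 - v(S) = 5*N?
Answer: -1373/867 ≈ -1.5836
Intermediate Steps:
N = 12 (N = 2 + (2*3 + 4) = 2 + (6 + 4) = 2 + 10 = 12)
v(S) = -58 (v(S) = 2 - 5*12 = 2 - 1*60 = 2 - 60 = -58)
M = -6069 (M = 21 - (-105)*(-58) = 21 - 7*870 = 21 - 6090 = -6069)
y/M = 9611/(-6069) = 9611*(-1/6069) = -1373/867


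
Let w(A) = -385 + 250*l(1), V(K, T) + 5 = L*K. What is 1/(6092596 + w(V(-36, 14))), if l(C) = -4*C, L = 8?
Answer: 1/6091211 ≈ 1.6417e-7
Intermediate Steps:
V(K, T) = -5 + 8*K
w(A) = -1385 (w(A) = -385 + 250*(-4*1) = -385 + 250*(-4) = -385 - 1000 = -1385)
1/(6092596 + w(V(-36, 14))) = 1/(6092596 - 1385) = 1/6091211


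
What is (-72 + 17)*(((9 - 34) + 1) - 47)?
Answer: 3905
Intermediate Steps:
(-72 + 17)*(((9 - 34) + 1) - 47) = -55*((-25 + 1) - 47) = -55*(-24 - 47) = -55*(-71) = 3905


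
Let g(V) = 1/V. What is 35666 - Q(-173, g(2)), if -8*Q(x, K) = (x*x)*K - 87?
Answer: 600411/16 ≈ 37526.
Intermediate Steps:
Q(x, K) = 87/8 - K*x²/8 (Q(x, K) = -((x*x)*K - 87)/8 = -(x²*K - 87)/8 = -(K*x² - 87)/8 = -(-87 + K*x²)/8 = 87/8 - K*x²/8)
35666 - Q(-173, g(2)) = 35666 - (87/8 - ⅛*(-173)²/2) = 35666 - (87/8 - ⅛*½*29929) = 35666 - (87/8 - 29929/16) = 35666 - 1*(-29755/16) = 35666 + 29755/16 = 600411/16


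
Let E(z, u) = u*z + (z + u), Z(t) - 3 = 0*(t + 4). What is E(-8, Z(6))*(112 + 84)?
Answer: -5684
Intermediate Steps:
Z(t) = 3 (Z(t) = 3 + 0*(t + 4) = 3 + 0*(4 + t) = 3 + 0 = 3)
E(z, u) = u + z + u*z (E(z, u) = u*z + (u + z) = u + z + u*z)
E(-8, Z(6))*(112 + 84) = (3 - 8 + 3*(-8))*(112 + 84) = (3 - 8 - 24)*196 = -29*196 = -5684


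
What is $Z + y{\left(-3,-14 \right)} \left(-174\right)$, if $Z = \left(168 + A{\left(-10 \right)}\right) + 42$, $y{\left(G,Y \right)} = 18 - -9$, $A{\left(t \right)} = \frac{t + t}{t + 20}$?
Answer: $-4490$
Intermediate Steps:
$A{\left(t \right)} = \frac{2 t}{20 + t}$
$y{\left(G,Y \right)} = 27$ ($y{\left(G,Y \right)} = 18 + 9 = 27$)
$Z = 208$ ($Z = \left(168 + 2 \left(-10\right) \frac{1}{20 - 10}\right) + 42 = \left(168 + 2 \left(-10\right) \frac{1}{10}\right) + 42 = \left(168 - 2\right) + 42 = 166 + 42 = 208$)
$Z + y{\left(-3,-14 \right)} \left(-174\right) = 208 + 27 \left(-174\right) = 208 - 4698 = -4490$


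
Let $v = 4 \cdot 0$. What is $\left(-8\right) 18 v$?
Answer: $0$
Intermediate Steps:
$v = 0$
$\left(-8\right) 18 v = \left(-8\right) 18 \cdot 0 = \left(-144\right) 0 = 0$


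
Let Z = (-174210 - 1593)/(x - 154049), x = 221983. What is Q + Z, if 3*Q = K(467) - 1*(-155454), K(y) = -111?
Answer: 3517514651/67934 ≈ 51778.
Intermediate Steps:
Q = 51781 (Q = (-111 - 1*(-155454))/3 = (-111 + 155454)/3 = (⅓)*155343 = 51781)
Z = -175803/67934 (Z = (-174210 - 1593)/(221983 - 154049) = -175803/67934 ≈ -2.5878)
Q + Z = 51781 - 175803/67934 = 3517514651/67934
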